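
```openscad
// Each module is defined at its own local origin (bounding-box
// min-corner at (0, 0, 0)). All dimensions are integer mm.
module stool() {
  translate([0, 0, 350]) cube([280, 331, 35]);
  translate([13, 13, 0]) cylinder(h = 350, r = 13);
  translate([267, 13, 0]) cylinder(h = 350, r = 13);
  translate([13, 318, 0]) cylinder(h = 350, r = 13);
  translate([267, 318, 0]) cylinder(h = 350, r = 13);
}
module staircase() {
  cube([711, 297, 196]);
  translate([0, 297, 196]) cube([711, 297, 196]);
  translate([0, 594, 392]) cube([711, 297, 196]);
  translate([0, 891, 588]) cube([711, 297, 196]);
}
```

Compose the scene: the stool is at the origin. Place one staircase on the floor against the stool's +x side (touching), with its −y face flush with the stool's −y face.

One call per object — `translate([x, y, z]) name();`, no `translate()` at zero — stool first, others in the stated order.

stool();
translate([280, 0, 0]) staircase();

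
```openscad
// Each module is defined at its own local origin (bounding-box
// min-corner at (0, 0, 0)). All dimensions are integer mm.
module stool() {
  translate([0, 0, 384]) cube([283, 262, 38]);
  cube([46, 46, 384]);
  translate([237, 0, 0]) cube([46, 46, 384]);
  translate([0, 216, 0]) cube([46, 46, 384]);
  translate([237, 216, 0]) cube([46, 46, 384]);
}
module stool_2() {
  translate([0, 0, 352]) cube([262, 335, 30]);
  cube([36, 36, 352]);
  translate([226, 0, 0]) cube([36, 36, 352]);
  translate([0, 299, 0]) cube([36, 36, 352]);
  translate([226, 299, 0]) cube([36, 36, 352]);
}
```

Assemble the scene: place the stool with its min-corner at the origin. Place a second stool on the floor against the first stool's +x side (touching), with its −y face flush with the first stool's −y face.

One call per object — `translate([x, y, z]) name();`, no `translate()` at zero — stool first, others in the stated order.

stool();
translate([283, 0, 0]) stool_2();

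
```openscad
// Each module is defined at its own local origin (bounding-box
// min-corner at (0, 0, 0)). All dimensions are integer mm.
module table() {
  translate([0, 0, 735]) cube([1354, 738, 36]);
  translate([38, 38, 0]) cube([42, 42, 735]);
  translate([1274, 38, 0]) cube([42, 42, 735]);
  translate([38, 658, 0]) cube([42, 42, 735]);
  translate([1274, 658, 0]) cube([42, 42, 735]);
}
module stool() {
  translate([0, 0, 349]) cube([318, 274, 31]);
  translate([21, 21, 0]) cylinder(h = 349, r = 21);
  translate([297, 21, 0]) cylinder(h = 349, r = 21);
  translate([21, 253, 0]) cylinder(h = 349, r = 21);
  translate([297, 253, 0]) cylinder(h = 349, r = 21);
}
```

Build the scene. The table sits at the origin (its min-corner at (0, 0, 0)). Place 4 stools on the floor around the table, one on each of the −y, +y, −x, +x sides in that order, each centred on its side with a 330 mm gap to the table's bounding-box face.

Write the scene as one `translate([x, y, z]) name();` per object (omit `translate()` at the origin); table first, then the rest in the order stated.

table();
translate([518, -604, 0]) stool();
translate([518, 1068, 0]) stool();
translate([-648, 232, 0]) stool();
translate([1684, 232, 0]) stool();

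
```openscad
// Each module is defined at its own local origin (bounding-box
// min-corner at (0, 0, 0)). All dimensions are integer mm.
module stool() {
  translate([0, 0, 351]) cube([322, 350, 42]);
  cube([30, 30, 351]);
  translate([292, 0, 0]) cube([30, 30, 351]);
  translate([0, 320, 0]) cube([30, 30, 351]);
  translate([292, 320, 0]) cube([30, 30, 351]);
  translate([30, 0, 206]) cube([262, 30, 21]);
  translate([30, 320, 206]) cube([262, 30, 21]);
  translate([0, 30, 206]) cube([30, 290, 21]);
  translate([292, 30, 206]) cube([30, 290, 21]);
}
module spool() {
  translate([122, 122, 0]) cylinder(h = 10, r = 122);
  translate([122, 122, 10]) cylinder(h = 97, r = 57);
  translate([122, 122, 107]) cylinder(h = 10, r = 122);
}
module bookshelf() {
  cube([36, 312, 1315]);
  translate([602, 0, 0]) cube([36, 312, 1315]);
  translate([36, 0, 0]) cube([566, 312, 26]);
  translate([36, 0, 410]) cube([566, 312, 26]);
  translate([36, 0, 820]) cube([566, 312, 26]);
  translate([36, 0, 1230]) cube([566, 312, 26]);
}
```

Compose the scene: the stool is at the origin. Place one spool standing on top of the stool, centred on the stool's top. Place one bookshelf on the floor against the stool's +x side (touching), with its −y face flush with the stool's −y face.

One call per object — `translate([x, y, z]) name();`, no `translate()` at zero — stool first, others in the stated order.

stool();
translate([39, 53, 393]) spool();
translate([322, 0, 0]) bookshelf();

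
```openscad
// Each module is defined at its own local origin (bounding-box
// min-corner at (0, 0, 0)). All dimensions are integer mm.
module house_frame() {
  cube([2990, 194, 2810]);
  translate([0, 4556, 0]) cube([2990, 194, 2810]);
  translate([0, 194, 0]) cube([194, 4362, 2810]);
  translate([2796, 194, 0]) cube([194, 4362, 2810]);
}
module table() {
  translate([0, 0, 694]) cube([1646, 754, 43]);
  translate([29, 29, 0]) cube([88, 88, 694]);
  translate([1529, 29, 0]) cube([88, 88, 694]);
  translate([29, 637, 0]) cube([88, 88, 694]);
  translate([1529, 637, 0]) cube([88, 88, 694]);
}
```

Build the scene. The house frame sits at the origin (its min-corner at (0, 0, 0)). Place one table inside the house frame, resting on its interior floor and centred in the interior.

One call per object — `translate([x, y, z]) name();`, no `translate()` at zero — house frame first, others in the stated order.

house_frame();
translate([672, 1998, 0]) table();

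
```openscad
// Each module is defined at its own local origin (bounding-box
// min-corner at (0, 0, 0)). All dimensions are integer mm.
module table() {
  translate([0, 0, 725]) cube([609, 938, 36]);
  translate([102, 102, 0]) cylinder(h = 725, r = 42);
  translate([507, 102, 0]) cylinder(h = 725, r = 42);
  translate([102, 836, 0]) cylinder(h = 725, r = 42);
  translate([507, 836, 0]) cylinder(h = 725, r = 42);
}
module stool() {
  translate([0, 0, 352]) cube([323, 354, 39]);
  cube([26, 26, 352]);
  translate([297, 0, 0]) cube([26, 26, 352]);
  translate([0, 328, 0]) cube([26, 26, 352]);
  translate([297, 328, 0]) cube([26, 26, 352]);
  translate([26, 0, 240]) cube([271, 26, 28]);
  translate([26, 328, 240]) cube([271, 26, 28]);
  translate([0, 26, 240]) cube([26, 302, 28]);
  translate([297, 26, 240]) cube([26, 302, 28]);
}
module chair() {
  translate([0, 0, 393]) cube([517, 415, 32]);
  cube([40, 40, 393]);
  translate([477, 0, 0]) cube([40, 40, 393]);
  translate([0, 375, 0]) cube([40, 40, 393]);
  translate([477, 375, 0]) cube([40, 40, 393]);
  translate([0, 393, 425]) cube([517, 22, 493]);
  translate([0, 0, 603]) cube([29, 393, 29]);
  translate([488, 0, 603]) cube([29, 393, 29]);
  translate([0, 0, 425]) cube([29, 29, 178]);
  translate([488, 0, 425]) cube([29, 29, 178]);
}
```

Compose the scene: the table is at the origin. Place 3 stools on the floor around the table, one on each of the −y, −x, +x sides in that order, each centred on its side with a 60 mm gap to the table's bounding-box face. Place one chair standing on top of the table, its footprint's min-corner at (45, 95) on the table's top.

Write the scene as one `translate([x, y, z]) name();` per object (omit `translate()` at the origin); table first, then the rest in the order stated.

table();
translate([143, -414, 0]) stool();
translate([-383, 292, 0]) stool();
translate([669, 292, 0]) stool();
translate([45, 95, 761]) chair();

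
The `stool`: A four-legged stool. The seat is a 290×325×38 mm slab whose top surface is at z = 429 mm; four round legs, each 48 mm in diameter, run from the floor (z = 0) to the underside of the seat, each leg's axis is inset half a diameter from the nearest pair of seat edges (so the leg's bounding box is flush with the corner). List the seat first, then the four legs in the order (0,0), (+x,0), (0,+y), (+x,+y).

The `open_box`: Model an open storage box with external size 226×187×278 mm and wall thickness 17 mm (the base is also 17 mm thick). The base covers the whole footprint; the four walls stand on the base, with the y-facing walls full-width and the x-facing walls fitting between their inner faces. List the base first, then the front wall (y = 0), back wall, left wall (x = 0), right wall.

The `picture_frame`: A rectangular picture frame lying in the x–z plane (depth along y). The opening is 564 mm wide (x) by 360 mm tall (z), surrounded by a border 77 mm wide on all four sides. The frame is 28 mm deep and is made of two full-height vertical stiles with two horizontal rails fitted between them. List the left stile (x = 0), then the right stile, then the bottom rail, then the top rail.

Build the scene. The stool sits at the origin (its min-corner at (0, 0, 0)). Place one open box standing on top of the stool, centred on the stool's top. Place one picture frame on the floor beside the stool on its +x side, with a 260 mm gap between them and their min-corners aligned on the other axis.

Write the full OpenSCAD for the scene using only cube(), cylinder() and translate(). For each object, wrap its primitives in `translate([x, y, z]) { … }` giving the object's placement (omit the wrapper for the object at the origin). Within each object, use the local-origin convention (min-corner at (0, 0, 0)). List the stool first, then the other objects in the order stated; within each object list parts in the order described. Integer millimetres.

translate([0, 0, 391]) cube([290, 325, 38]);
translate([24, 24, 0]) cylinder(h = 391, r = 24);
translate([266, 24, 0]) cylinder(h = 391, r = 24);
translate([24, 301, 0]) cylinder(h = 391, r = 24);
translate([266, 301, 0]) cylinder(h = 391, r = 24);
translate([32, 69, 429]) {
  cube([226, 187, 17]);
  translate([0, 0, 17]) cube([226, 17, 261]);
  translate([0, 170, 17]) cube([226, 17, 261]);
  translate([0, 17, 17]) cube([17, 153, 261]);
  translate([209, 17, 17]) cube([17, 153, 261]);
}
translate([550, 0, 0]) {
  cube([77, 28, 514]);
  translate([641, 0, 0]) cube([77, 28, 514]);
  translate([77, 0, 0]) cube([564, 28, 77]);
  translate([77, 0, 437]) cube([564, 28, 77]);
}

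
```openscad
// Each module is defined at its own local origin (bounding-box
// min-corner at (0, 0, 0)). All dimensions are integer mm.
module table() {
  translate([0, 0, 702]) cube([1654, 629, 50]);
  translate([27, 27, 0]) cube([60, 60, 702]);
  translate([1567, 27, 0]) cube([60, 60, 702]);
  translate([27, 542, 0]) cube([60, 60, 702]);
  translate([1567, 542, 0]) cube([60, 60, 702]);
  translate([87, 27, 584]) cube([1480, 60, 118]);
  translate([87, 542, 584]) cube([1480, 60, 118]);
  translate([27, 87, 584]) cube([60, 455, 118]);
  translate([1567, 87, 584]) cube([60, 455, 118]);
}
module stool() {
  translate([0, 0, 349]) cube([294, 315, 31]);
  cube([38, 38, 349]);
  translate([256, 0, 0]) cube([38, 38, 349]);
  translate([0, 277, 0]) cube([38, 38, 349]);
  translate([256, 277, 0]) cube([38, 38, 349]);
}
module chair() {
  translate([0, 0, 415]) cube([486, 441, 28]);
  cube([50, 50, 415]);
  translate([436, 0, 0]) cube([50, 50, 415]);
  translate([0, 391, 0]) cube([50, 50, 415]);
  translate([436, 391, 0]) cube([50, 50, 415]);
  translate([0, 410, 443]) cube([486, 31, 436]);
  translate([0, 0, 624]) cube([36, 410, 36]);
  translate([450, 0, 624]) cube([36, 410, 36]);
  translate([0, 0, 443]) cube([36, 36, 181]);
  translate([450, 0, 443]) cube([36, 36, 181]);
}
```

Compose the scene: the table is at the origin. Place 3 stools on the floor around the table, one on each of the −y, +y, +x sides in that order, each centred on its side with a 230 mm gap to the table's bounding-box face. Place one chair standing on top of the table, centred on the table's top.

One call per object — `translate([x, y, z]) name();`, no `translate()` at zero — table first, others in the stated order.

table();
translate([680, -545, 0]) stool();
translate([680, 859, 0]) stool();
translate([1884, 157, 0]) stool();
translate([584, 94, 752]) chair();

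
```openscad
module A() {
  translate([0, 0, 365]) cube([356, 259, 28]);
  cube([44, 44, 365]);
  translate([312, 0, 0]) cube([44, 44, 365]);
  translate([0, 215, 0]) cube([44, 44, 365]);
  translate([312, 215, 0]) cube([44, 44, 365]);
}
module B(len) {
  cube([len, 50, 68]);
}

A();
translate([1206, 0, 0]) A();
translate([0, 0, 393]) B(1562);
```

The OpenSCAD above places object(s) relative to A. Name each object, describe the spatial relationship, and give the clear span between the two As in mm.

Second stool starts at x = 1206; first ends at x = 356; clear span = 1206 − 356 = 850 mm.

A is a stool. B is a beam. A beam spans the tops of two stools. The clear span between the two stools is 850 mm.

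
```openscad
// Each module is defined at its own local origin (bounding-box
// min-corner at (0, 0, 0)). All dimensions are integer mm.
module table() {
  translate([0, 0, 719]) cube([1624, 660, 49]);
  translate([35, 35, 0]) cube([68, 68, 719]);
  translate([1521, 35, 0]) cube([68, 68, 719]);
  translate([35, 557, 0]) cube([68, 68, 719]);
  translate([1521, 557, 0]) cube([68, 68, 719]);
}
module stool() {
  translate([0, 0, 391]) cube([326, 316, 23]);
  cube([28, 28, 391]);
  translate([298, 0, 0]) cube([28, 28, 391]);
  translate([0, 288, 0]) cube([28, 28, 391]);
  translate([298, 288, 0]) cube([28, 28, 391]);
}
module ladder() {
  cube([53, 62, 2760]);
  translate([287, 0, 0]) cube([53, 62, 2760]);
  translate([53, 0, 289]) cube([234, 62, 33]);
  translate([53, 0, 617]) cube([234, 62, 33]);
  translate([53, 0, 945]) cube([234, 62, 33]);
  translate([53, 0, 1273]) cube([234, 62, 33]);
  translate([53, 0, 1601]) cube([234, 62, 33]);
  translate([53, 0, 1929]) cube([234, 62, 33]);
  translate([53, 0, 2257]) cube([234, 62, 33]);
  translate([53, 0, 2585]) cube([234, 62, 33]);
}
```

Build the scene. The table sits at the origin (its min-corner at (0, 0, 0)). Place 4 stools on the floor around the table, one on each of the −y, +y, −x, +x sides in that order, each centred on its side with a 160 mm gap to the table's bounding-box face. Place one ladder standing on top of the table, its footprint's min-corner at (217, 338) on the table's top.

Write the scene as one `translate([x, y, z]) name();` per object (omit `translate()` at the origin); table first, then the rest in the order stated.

table();
translate([649, -476, 0]) stool();
translate([649, 820, 0]) stool();
translate([-486, 172, 0]) stool();
translate([1784, 172, 0]) stool();
translate([217, 338, 768]) ladder();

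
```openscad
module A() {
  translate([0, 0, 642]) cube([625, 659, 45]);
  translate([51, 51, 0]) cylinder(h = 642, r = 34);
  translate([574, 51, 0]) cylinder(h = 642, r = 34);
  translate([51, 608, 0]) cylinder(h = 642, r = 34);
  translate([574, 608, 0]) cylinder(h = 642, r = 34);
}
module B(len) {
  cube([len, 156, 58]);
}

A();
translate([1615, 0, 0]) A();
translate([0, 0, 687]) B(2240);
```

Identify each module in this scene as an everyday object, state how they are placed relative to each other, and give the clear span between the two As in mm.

Second table starts at x = 1615; first ends at x = 625; clear span = 1615 − 625 = 990 mm.

A is a table. B is a beam. A beam spans the tops of two tables. The clear span between the two tables is 990 mm.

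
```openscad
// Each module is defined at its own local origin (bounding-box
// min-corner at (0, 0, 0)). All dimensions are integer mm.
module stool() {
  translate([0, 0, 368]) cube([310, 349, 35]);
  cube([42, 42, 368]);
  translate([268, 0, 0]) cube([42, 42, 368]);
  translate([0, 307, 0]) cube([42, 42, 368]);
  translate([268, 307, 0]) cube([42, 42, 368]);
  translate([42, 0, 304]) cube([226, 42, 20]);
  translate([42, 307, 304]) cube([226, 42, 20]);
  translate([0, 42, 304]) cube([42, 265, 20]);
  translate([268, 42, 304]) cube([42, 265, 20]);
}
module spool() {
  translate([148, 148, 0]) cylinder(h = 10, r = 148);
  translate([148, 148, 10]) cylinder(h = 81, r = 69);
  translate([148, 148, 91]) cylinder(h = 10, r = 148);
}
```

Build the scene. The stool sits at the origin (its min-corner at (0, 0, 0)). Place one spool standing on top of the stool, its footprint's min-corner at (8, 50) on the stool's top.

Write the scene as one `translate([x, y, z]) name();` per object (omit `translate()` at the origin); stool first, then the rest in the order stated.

stool();
translate([8, 50, 403]) spool();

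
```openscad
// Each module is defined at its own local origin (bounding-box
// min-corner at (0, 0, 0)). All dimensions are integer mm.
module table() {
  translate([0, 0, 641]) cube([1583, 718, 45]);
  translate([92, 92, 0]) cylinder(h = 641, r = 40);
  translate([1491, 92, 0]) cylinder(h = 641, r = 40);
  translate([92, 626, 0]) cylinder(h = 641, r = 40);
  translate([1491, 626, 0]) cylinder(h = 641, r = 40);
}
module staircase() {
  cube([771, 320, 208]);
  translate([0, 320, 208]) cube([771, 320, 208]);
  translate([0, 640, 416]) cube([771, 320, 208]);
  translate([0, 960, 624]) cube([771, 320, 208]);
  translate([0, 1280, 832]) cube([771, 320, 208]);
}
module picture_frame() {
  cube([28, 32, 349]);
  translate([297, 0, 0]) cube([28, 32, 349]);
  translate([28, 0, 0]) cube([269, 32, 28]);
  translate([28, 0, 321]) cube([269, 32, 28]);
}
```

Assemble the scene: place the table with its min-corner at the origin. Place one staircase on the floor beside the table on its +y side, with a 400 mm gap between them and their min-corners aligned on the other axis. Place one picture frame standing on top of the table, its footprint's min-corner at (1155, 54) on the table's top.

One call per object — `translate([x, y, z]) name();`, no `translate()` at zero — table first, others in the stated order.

table();
translate([0, 1118, 0]) staircase();
translate([1155, 54, 686]) picture_frame();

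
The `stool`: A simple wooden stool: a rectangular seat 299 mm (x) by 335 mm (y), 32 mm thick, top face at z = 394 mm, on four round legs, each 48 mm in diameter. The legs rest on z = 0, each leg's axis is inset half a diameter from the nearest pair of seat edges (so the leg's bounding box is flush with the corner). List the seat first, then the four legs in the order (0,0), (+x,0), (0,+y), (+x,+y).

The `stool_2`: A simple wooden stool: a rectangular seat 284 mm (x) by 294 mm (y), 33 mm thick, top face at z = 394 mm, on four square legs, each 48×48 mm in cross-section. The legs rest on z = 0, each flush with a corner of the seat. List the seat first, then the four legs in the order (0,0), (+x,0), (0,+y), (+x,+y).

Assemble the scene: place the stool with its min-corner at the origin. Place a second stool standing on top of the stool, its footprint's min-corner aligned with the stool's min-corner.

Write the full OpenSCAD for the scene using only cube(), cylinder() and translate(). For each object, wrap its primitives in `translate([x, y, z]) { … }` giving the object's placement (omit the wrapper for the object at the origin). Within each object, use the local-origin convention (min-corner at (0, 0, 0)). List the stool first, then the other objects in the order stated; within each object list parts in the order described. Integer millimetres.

translate([0, 0, 362]) cube([299, 335, 32]);
translate([24, 24, 0]) cylinder(h = 362, r = 24);
translate([275, 24, 0]) cylinder(h = 362, r = 24);
translate([24, 311, 0]) cylinder(h = 362, r = 24);
translate([275, 311, 0]) cylinder(h = 362, r = 24);
translate([0, 0, 394]) {
  translate([0, 0, 361]) cube([284, 294, 33]);
  cube([48, 48, 361]);
  translate([236, 0, 0]) cube([48, 48, 361]);
  translate([0, 246, 0]) cube([48, 48, 361]);
  translate([236, 246, 0]) cube([48, 48, 361]);
}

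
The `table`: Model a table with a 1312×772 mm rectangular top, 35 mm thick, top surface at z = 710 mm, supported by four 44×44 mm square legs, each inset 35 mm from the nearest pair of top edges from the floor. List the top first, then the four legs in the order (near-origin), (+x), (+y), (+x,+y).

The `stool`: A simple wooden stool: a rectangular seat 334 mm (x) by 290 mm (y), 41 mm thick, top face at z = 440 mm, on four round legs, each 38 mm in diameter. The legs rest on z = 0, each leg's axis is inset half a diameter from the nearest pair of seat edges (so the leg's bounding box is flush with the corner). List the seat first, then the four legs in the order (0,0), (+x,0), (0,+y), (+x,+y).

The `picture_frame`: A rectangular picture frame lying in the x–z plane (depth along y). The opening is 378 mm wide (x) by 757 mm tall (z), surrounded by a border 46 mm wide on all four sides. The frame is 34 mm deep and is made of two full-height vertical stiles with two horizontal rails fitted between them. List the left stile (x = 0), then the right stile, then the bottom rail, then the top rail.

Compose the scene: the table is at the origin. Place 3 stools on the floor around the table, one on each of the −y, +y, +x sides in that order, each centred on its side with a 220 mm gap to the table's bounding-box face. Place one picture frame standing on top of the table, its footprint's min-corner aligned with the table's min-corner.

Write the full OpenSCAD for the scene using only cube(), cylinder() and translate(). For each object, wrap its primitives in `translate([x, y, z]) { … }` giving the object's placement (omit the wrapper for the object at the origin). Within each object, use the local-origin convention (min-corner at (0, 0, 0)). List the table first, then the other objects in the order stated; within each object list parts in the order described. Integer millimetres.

translate([0, 0, 675]) cube([1312, 772, 35]);
translate([35, 35, 0]) cube([44, 44, 675]);
translate([1233, 35, 0]) cube([44, 44, 675]);
translate([35, 693, 0]) cube([44, 44, 675]);
translate([1233, 693, 0]) cube([44, 44, 675]);
translate([489, -510, 0]) {
  translate([0, 0, 399]) cube([334, 290, 41]);
  translate([19, 19, 0]) cylinder(h = 399, r = 19);
  translate([315, 19, 0]) cylinder(h = 399, r = 19);
  translate([19, 271, 0]) cylinder(h = 399, r = 19);
  translate([315, 271, 0]) cylinder(h = 399, r = 19);
}
translate([489, 992, 0]) {
  translate([0, 0, 399]) cube([334, 290, 41]);
  translate([19, 19, 0]) cylinder(h = 399, r = 19);
  translate([315, 19, 0]) cylinder(h = 399, r = 19);
  translate([19, 271, 0]) cylinder(h = 399, r = 19);
  translate([315, 271, 0]) cylinder(h = 399, r = 19);
}
translate([1532, 241, 0]) {
  translate([0, 0, 399]) cube([334, 290, 41]);
  translate([19, 19, 0]) cylinder(h = 399, r = 19);
  translate([315, 19, 0]) cylinder(h = 399, r = 19);
  translate([19, 271, 0]) cylinder(h = 399, r = 19);
  translate([315, 271, 0]) cylinder(h = 399, r = 19);
}
translate([0, 0, 710]) {
  cube([46, 34, 849]);
  translate([424, 0, 0]) cube([46, 34, 849]);
  translate([46, 0, 0]) cube([378, 34, 46]);
  translate([46, 0, 803]) cube([378, 34, 46]);
}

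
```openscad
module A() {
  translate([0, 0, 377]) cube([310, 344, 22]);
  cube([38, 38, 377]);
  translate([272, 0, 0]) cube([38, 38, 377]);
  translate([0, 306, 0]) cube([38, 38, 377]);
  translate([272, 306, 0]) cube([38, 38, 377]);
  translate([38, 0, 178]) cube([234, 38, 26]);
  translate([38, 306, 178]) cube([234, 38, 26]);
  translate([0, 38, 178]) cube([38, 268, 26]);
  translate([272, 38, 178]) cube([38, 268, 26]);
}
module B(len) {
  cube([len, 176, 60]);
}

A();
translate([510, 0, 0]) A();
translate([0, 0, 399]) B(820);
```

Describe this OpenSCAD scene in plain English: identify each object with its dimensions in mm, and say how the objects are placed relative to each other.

A is a four-legged stool. The seat is a 310×344×22 mm slab whose top surface is at z = 399 mm; four square legs, each 38×38 mm in cross-section, run from the floor (z = 0) to the underside of the seat, each flush with a corner of the seat. Four stretchers, 38 mm wide and 26 mm tall, connect adjacent legs with their undersides at z = 178 mm, each running between the inner faces of the legs it joins and aligned with the legs' outer faces on the other axis.

B is a rectangular beam 820 mm long (x), 176 mm deep (y), 60 mm thick (z).

The beam spans the tops of two stools placed 200 mm apart, resting at z = 399 mm.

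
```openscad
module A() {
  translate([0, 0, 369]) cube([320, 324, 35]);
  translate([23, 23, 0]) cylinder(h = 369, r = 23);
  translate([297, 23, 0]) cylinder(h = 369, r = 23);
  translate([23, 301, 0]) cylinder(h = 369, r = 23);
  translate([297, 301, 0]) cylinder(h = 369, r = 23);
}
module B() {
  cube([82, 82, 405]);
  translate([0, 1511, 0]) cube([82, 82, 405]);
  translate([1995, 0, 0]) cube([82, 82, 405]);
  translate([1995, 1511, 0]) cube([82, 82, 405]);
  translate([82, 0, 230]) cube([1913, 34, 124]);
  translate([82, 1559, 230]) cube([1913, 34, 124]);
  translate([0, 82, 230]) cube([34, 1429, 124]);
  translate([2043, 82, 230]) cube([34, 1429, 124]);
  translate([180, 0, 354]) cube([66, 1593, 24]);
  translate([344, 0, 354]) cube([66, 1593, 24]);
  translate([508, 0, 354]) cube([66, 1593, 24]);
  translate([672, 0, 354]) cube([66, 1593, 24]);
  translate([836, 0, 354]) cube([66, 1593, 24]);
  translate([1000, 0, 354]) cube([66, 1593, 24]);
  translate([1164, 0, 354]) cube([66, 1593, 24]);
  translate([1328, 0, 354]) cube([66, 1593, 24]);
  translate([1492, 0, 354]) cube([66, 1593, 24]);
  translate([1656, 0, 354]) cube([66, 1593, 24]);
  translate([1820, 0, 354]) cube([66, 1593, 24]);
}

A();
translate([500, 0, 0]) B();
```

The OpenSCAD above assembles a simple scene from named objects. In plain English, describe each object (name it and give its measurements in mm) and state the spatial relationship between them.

A is a simple wooden stool: a rectangular seat 320 mm (x) by 324 mm (y), 35 mm thick, top face at z = 404 mm, on four round legs, each 46 mm in diameter. The legs rest on z = 0, each leg's axis is inset half a diameter from the nearest pair of seat edges (so the leg's bounding box is flush with the corner).

B is a bed frame 2077 mm long (x) by 1593 mm wide (y). Four 82×82 mm corner posts, 405 mm tall, at the corners of the footprint. Four rails of 34 mm thickness and 124 mm height run between adjacent posts with their undersides at z = 230 mm, their outer faces flush with the outside of the frame (the two x-running rails run between the posts' inner faces; the two y-running rails run between the posts' inner faces). 11 slats, each 66 mm wide (x) and 24 mm thick, lie across the top of the two x-running rails, running the full 1593 mm width of the frame in y; the slats are evenly spaced along x between the inner faces of the end posts with equal gaps (rounded down to the nearest mm) at the −x end and between each pair — any rounding remainder accumulates at the +x end.

The bed frame is on the floor beside the stool on its +x side.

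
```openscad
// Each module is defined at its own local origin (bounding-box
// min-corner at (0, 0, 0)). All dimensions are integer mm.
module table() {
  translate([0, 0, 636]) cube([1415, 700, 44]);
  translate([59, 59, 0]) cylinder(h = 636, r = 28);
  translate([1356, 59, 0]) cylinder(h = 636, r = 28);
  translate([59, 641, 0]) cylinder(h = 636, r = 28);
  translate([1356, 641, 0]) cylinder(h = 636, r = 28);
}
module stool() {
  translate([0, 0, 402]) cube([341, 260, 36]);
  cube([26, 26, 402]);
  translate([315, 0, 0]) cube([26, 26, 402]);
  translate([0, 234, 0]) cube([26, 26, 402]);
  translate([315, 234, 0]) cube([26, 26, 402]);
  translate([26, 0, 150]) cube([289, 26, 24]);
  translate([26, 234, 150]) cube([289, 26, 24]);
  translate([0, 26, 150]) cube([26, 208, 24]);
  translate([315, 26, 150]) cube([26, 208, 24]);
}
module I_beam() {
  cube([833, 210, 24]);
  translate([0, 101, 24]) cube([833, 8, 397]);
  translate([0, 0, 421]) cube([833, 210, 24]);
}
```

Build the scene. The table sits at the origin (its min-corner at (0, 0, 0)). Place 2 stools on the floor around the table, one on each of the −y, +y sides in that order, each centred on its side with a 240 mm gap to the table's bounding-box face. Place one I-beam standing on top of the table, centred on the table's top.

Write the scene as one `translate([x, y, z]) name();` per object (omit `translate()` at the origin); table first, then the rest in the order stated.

table();
translate([537, -500, 0]) stool();
translate([537, 940, 0]) stool();
translate([291, 245, 680]) I_beam();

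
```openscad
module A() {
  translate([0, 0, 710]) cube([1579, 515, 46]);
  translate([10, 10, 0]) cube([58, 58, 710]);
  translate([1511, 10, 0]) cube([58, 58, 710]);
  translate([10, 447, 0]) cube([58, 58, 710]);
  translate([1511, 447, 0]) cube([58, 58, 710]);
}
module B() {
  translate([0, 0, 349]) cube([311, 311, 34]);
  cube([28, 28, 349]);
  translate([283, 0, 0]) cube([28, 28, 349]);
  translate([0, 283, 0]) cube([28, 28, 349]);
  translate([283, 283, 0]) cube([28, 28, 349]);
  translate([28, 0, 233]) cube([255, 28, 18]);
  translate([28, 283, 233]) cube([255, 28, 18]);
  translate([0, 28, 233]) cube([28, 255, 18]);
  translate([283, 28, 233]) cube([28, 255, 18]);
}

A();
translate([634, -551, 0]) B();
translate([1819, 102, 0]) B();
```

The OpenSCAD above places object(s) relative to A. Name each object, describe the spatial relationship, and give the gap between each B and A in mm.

Each stool's nearest face is 240 mm from the table's bounding box.

A is a table. B is a stool. Two stools sit around the table at the −y, +x sides. The gap between each stool and the table is 240 mm.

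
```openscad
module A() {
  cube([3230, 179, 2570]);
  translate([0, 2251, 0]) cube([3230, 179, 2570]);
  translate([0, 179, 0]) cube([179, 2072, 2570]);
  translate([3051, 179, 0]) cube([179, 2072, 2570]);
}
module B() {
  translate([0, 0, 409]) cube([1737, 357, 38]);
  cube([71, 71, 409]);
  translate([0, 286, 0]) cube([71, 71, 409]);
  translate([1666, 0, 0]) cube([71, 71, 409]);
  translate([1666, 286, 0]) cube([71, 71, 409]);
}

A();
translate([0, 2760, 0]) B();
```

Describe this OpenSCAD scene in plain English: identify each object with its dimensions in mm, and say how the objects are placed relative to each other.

A is a box-shaped house frame (walls only): outside footprint 3230×2430 mm, wall height 2570 mm, wall thickness 179 mm. The two y-facing walls run the full x-width; the two x-facing walls fit between the inner faces of the y-facing walls.

B is a long wooden bench with a 1737 mm (x) × 357 mm (y) seat, 38 mm thick, its top surface 447 mm above the floor. Four 71 mm square legs at the seat corners, flush with the edges, run from z = 0 to the seat underside.

The bench is on the floor beside the house frame on its +y side.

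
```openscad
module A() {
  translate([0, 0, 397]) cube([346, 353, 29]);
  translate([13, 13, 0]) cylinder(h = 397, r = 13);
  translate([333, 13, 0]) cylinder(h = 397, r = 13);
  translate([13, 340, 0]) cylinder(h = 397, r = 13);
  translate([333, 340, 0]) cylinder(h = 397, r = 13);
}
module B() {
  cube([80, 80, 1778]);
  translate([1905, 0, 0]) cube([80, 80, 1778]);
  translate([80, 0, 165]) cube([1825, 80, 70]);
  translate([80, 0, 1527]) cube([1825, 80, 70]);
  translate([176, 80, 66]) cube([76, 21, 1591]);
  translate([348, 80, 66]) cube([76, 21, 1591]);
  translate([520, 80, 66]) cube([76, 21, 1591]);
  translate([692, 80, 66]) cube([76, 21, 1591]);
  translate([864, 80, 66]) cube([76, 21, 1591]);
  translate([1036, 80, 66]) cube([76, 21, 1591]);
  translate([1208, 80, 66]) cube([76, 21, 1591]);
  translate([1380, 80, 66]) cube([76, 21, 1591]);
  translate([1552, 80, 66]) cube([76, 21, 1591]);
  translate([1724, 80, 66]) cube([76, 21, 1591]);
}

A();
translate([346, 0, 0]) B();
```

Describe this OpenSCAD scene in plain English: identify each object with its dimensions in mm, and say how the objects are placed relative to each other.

A is a four-legged stool. The seat is a 346×353×29 mm slab whose top surface is at z = 426 mm; four round legs, each 26 mm in diameter, run from the floor (z = 0) to the underside of the seat, each leg's axis is inset half a diameter from the nearest pair of seat edges (so the leg's bounding box is flush with the corner).

B is a fence section. Two 80×80 mm posts, 1778 mm tall, stand on the floor with a clear span of 1825 mm between their inner faces. Two horizontal rails of 80×70 mm section span the gap between the posts with their undersides at z = 165 mm and z = 1527 mm, flush with the posts' −y face. 10 pickets, each 76 mm wide, 21 mm thick and 1591 mm tall, are fixed to the +y face of the rails with their bottoms at z = 66 mm, evenly spaced across the span with equal gaps (rounded down to the nearest mm) at the −x end and between each pair — any rounding remainder accumulates at the +x end.

The fence section is against the stool's +x side, with their −y faces flush.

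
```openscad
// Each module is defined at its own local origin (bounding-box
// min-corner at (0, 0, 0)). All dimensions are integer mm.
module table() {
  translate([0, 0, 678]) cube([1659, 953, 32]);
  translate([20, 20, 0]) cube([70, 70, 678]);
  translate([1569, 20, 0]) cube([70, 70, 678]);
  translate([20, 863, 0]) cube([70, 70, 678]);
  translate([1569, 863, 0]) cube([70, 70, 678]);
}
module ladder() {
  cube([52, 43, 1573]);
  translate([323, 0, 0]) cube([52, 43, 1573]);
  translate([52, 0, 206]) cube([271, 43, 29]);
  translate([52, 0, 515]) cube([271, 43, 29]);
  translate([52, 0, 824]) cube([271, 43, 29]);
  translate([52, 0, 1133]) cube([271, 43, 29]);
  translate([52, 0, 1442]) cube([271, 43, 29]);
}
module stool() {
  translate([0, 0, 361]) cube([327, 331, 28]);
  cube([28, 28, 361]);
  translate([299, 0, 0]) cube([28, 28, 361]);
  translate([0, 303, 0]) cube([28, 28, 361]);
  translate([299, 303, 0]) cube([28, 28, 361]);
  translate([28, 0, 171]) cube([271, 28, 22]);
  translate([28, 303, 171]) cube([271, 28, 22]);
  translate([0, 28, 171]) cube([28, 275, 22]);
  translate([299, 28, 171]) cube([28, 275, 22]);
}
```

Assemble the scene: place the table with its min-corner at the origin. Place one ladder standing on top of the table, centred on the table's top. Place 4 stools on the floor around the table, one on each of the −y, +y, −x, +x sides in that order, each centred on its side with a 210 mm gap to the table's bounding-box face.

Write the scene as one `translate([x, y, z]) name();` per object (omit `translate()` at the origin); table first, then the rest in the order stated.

table();
translate([642, 455, 710]) ladder();
translate([666, -541, 0]) stool();
translate([666, 1163, 0]) stool();
translate([-537, 311, 0]) stool();
translate([1869, 311, 0]) stool();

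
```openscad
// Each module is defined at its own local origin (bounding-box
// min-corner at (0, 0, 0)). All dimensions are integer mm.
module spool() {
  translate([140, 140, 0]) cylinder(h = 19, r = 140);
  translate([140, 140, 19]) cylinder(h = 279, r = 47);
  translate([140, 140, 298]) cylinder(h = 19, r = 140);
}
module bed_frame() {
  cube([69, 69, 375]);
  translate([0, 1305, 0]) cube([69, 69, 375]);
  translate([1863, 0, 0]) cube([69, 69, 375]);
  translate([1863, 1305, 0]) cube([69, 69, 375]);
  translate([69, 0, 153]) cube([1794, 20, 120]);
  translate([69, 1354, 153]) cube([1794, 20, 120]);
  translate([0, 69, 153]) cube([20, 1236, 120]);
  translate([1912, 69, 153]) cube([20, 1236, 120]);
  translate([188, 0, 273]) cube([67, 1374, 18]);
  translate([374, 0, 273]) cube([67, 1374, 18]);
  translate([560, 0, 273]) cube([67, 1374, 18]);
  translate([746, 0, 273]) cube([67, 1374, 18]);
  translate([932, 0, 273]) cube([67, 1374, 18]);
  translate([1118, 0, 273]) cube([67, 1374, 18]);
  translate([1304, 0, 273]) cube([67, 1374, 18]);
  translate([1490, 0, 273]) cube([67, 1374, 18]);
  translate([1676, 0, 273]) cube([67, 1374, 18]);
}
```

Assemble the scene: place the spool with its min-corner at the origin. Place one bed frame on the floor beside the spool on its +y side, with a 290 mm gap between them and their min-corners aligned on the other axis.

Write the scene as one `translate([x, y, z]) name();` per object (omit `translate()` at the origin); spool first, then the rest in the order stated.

spool();
translate([0, 570, 0]) bed_frame();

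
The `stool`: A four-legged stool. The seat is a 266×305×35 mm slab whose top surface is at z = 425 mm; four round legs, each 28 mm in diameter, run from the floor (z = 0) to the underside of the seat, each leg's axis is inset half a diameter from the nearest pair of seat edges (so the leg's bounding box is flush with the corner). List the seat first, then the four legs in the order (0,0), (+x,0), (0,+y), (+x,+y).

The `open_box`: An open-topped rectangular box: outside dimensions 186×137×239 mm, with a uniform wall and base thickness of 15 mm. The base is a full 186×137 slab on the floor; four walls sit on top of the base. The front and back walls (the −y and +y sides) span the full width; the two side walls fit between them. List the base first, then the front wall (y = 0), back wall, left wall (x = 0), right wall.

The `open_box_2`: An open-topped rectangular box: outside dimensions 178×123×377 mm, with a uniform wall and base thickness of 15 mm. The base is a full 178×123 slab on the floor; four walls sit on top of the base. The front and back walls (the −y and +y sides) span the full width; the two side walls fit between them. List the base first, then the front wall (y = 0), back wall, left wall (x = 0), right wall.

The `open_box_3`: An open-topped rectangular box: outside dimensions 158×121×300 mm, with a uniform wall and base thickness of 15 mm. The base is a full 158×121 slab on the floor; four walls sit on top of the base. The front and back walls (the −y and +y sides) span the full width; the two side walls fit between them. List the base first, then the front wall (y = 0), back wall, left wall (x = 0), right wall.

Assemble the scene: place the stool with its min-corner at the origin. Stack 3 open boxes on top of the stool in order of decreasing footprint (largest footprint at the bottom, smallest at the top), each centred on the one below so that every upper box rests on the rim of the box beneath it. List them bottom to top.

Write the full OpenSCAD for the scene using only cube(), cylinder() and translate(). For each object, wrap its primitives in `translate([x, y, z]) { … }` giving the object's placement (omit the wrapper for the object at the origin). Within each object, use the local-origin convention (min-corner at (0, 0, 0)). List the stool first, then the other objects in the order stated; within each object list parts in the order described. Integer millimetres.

translate([0, 0, 390]) cube([266, 305, 35]);
translate([14, 14, 0]) cylinder(h = 390, r = 14);
translate([252, 14, 0]) cylinder(h = 390, r = 14);
translate([14, 291, 0]) cylinder(h = 390, r = 14);
translate([252, 291, 0]) cylinder(h = 390, r = 14);
translate([40, 84, 425]) {
  cube([186, 137, 15]);
  translate([0, 0, 15]) cube([186, 15, 224]);
  translate([0, 122, 15]) cube([186, 15, 224]);
  translate([0, 15, 15]) cube([15, 107, 224]);
  translate([171, 15, 15]) cube([15, 107, 224]);
}
translate([44, 91, 664]) {
  cube([178, 123, 15]);
  translate([0, 0, 15]) cube([178, 15, 362]);
  translate([0, 108, 15]) cube([178, 15, 362]);
  translate([0, 15, 15]) cube([15, 93, 362]);
  translate([163, 15, 15]) cube([15, 93, 362]);
}
translate([54, 92, 1041]) {
  cube([158, 121, 15]);
  translate([0, 0, 15]) cube([158, 15, 285]);
  translate([0, 106, 15]) cube([158, 15, 285]);
  translate([0, 15, 15]) cube([15, 91, 285]);
  translate([143, 15, 15]) cube([15, 91, 285]);
}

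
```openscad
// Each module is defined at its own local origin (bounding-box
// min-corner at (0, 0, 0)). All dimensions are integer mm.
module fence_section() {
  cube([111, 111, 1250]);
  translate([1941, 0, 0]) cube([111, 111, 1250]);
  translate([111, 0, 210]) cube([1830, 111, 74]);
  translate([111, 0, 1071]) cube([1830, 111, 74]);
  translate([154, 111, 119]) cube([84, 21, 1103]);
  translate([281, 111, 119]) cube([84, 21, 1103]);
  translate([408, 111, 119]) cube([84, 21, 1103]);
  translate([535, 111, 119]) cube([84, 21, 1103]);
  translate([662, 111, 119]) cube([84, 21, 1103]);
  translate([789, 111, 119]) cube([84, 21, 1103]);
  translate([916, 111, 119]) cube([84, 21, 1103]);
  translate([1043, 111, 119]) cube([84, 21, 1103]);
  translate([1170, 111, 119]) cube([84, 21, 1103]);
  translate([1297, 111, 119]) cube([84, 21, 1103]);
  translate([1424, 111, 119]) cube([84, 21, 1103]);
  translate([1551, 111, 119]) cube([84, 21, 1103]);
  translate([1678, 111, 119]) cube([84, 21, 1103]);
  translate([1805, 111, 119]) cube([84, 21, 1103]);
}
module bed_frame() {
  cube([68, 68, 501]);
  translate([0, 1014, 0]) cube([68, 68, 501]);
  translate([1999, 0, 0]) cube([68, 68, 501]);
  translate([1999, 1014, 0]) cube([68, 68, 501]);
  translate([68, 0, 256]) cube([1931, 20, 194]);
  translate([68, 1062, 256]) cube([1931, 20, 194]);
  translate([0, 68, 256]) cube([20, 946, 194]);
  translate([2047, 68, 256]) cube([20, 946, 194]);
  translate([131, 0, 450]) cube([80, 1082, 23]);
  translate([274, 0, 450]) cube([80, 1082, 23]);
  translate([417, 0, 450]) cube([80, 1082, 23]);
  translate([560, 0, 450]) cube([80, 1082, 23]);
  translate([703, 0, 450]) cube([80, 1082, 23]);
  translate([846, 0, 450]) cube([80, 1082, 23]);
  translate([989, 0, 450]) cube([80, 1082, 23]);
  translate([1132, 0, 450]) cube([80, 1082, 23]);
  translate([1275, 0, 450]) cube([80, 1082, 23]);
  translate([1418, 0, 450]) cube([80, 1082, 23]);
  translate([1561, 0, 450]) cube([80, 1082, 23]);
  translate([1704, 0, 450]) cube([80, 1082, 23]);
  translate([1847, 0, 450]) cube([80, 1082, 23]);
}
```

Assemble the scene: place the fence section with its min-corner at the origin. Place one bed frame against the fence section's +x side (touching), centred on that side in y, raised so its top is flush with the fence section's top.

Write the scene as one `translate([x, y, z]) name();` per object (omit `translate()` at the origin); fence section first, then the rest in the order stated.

fence_section();
translate([2052, -475, 749]) bed_frame();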